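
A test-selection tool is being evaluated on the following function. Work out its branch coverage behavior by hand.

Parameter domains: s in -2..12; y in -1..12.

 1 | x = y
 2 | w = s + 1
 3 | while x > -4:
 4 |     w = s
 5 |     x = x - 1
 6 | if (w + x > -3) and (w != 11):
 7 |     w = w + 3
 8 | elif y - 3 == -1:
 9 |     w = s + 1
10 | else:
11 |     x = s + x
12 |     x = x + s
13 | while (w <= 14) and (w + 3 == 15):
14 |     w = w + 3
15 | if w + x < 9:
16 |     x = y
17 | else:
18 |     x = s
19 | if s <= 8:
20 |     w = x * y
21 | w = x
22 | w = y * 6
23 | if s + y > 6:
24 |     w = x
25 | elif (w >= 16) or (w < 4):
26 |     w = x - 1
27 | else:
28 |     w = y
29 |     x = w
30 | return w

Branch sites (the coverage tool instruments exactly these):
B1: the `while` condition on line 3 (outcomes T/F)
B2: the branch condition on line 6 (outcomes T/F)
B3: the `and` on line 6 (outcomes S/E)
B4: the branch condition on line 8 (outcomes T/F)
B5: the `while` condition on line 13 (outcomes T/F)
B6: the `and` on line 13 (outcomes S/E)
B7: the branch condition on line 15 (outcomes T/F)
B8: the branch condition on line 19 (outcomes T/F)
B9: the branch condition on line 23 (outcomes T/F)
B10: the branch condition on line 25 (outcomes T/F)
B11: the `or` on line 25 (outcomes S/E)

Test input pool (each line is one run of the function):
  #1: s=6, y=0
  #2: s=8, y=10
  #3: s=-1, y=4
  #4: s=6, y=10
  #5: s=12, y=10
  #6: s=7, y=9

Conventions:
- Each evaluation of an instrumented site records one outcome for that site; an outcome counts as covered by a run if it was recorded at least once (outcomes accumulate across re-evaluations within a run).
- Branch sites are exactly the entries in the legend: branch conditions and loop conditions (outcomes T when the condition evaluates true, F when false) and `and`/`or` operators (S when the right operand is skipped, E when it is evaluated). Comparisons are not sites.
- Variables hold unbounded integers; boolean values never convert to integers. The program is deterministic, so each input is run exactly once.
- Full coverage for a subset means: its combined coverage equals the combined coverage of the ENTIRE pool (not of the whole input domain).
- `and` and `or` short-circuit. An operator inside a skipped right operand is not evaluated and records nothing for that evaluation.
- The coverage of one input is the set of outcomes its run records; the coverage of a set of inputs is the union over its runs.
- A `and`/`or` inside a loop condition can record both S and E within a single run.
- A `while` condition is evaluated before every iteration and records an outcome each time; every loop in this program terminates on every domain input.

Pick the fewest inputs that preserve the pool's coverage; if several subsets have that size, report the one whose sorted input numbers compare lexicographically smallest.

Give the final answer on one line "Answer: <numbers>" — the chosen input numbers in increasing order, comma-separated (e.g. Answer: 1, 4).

input #1, s=6, y=0: outcomes B1=T, B1=F, B2=T, B3=E, B5=F, B6=E, B7=T, B8=T, B9=F, B10=T, B11=E
input #2, s=8, y=10: outcomes B1=T, B1=F, B2=T, B3=E, B5=F, B6=E, B7=T, B8=T, B9=T
input #3, s=-1, y=4: outcomes B1=T, B1=F, B2=F, B3=S, B4=F, B5=F, B6=E, B7=T, B8=T, B9=F, B10=T, B11=S
input #4, s=6, y=10: outcomes B1=T, B1=F, B2=T, B3=E, B5=F, B6=E, B7=T, B8=T, B9=T
input #5, s=12, y=10: outcomes B1=T, B1=F, B2=T, B3=E, B5=F, B6=S, B7=F, B8=F, B9=T
input #6, s=7, y=9: outcomes B1=T, B1=F, B2=T, B3=E, B5=F, B6=E, B7=T, B8=T, B9=T
pool-wide coverage (19 outcomes): B1=T, B1=F, B2=T, B2=F, B3=S, B3=E, B4=F, B5=F, B6=S, B6=E, B7=T, B7=F, B8=T, B8=F, B9=T, B9=F, B10=T, B11=S, B11=E
no size-1 subset reaches all 19 outcomes (best union: 12/19)
no size-2 subset reaches all 19 outcomes (best union: 18/19)
size 3: inputs {1, 3, 5} cover all 19 outcomes, and no lexicographically smaller subset of this size does

Answer: 1, 3, 5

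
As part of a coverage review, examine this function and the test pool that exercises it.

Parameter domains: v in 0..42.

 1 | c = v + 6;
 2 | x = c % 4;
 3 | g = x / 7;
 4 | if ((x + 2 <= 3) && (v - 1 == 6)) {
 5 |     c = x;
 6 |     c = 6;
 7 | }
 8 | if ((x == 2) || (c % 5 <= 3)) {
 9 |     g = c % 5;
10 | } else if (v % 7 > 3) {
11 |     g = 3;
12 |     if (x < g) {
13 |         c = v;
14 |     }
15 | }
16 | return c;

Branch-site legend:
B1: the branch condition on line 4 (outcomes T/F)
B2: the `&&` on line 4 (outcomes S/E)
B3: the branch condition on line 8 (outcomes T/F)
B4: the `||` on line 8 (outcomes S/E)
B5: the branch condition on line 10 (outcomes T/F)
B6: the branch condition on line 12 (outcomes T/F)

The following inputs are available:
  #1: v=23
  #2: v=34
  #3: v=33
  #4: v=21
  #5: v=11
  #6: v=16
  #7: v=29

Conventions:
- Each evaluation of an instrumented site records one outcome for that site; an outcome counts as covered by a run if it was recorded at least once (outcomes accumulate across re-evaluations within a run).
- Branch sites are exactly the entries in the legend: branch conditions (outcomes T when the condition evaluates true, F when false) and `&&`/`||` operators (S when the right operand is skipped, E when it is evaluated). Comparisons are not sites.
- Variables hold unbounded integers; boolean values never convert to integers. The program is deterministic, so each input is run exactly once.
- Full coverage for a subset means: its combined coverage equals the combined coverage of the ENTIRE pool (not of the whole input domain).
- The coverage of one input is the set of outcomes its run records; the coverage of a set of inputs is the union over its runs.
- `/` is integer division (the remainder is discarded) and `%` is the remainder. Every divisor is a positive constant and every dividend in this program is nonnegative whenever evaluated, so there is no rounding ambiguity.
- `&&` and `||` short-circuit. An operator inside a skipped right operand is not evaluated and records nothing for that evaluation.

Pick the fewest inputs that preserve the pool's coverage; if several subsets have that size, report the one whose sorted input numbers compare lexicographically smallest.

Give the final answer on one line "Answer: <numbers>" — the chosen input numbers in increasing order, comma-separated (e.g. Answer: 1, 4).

#1 (v=23) -> covered: B1=F, B2=E, B3=F, B4=E, B5=F
#2 (v=34) -> covered: B1=F, B2=E, B3=T, B4=E
#3 (v=33) -> covered: B1=F, B2=S, B3=F, B4=E, B5=T, B6=F
#4 (v=21) -> covered: B1=F, B2=S, B3=T, B4=E
#5 (v=11) -> covered: B1=F, B2=E, B3=T, B4=E
#6 (v=16) -> covered: B1=F, B2=S, B3=T, B4=S
#7 (v=29) -> covered: B1=F, B2=S, B3=T, B4=E
the full pool covers 10 outcomes: B1=F, B2=S, B2=E, B3=T, B3=F, B4=S, B4=E, B5=T, B5=F, B6=F
checked all size-1 subsets: none covers 10 outcomes (max 6/10)
checked all size-2 subsets: none covers 10 outcomes (max 8/10)
at size 3, {1, 3, 6} reaches all 10 outcomes; every lexicographically earlier size-3 subset fails

Answer: 1, 3, 6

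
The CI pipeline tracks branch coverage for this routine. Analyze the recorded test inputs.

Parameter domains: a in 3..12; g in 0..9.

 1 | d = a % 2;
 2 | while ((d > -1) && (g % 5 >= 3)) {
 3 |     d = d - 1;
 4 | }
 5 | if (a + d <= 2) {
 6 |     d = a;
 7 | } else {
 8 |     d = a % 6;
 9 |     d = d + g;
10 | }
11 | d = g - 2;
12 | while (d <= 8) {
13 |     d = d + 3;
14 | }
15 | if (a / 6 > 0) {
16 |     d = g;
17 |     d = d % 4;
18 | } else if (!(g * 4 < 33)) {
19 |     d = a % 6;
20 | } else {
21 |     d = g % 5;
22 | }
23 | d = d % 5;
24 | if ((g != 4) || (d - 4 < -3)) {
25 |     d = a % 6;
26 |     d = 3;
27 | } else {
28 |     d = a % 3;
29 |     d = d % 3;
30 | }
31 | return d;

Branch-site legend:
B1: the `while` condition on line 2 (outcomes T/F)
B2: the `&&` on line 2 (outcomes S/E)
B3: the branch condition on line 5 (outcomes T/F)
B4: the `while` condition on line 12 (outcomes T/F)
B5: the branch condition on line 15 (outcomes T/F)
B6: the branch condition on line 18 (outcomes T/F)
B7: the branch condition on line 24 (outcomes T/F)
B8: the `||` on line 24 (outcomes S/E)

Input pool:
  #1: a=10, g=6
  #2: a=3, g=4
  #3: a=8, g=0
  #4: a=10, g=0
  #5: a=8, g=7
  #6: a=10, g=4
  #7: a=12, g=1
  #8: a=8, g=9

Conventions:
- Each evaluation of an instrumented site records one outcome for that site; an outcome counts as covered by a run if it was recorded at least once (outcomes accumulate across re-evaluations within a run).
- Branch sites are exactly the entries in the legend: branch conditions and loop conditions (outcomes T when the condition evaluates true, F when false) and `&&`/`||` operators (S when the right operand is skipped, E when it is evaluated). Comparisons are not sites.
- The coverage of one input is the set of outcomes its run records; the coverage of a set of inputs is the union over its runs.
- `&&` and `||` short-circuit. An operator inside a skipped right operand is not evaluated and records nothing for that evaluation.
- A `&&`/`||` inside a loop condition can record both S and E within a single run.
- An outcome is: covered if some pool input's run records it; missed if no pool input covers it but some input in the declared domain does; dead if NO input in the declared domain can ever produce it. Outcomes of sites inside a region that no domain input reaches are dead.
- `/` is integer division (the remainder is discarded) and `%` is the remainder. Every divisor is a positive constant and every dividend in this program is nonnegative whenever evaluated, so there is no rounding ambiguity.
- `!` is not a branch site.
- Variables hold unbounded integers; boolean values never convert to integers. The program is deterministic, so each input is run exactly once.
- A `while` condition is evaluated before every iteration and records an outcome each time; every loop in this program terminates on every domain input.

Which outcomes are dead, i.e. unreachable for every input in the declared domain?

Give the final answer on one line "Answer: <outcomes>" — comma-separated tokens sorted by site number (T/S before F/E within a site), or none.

exhaustive pass over the 100-input domain:
  reachable outcomes have witnesses, e.g. B1=T (e.g. a=3, g=3), B1=F (e.g. a=3, g=0), B2=S (e.g. a=3, g=3), B2=E (e.g. a=3, g=0)

Answer: none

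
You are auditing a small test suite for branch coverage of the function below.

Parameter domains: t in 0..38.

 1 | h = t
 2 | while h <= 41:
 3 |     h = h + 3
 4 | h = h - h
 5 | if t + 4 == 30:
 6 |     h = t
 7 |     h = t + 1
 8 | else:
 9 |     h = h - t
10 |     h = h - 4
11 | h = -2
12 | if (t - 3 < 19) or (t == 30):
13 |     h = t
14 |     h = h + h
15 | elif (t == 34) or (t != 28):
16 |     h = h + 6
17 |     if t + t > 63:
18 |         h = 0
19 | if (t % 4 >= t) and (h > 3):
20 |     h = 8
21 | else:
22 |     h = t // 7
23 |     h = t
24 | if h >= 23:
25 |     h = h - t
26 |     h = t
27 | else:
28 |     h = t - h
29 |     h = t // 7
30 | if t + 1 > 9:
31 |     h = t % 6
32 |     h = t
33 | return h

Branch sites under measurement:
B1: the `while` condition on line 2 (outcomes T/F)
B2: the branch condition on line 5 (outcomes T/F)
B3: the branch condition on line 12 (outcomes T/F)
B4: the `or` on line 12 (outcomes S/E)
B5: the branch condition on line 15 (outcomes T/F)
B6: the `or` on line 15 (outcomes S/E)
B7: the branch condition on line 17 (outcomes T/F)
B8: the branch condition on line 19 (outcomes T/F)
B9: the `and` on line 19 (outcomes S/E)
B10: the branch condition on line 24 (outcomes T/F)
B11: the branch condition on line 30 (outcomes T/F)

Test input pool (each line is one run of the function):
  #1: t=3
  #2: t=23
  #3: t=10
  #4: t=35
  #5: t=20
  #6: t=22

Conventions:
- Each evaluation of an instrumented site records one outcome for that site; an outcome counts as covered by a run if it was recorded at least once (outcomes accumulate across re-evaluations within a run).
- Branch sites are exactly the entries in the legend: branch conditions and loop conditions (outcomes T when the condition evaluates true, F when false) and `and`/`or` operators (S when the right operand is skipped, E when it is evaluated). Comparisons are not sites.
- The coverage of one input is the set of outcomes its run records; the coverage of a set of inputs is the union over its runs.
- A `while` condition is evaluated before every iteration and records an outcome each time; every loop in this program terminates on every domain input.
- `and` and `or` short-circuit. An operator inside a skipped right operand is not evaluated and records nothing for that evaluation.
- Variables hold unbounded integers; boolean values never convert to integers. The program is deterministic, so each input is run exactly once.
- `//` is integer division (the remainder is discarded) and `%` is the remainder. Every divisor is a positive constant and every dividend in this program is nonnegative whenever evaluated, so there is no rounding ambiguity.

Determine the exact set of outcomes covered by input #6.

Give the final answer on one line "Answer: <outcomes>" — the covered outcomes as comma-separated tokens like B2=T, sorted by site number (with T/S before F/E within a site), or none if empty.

Event log for input #6 (t=22):
  B1->T, B1->T, B1->T, B1->T, B1->T, B1->T, B1->T, B1->F, B2->F, B4->E
  B3->F, B6->E, B5->T, B7->F, B9->S, B8->F, B10->F, B11->T
deduplicating events, the covered set is: B1=T, B1=F, B2=F, B3=F, B4=E, B5=T, B6=E, B7=F, B8=F, B9=S, B10=F, B11=T

Answer: B1=T, B1=F, B2=F, B3=F, B4=E, B5=T, B6=E, B7=F, B8=F, B9=S, B10=F, B11=T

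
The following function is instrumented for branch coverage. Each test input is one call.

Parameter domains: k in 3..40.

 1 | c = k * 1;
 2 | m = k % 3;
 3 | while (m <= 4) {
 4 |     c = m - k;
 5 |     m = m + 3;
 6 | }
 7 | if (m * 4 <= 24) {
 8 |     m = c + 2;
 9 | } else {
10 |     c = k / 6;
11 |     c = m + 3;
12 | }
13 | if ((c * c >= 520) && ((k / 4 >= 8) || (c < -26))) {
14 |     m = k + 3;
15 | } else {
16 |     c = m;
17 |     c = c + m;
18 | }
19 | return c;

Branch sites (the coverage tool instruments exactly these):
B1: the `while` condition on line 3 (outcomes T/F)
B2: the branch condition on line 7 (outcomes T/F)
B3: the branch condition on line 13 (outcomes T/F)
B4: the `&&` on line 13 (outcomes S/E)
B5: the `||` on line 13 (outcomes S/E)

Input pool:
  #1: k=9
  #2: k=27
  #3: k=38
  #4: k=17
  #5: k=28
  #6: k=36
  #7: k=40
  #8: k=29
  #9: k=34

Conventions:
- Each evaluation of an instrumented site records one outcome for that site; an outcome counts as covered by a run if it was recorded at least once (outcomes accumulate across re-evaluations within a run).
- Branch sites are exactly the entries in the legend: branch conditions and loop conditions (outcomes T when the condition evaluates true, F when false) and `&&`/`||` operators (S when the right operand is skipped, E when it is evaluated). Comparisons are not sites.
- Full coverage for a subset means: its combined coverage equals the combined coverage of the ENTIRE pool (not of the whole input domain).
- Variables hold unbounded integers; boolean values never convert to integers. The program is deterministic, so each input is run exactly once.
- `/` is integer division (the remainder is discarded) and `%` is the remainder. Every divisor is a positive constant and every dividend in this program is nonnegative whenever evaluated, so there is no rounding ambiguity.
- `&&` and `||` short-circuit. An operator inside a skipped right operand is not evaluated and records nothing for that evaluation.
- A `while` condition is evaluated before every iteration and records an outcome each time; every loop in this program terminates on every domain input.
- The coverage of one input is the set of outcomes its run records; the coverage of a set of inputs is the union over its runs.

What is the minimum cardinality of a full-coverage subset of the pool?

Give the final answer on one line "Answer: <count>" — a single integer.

run #1 (k=9) records B1=T, B1=F, B2=T, B3=F, B4=S
run #2 (k=27) records B1=T, B1=F, B2=T, B3=F, B4=E, B5=E
run #3 (k=38) records B1=T, B1=F, B2=T, B3=T, B4=E, B5=S
run #4 (k=17) records B1=T, B1=F, B2=T, B3=F, B4=S
run #5 (k=28) records B1=T, B1=F, B2=F, B3=F, B4=S
run #6 (k=36) records B1=T, B1=F, B2=T, B3=T, B4=E, B5=S
run #7 (k=40) records B1=T, B1=F, B2=F, B3=F, B4=S
run #8 (k=29) records B1=T, B1=F, B2=T, B3=T, B4=E, B5=E
run #9 (k=34) records B1=T, B1=F, B2=F, B3=F, B4=S
pool-wide coverage (10 outcomes): B1=T, B1=F, B2=T, B2=F, B3=T, B3=F, B4=S, B4=E, B5=S, B5=E
size 1 is not enough: best union over all size-1 subsets is 6/10
size 2 is not enough: best union over all size-2 subsets is 9/10
inputs {2, 3, 5} (size 3) cover everything; no size-3 subset with a lexicographically smaller index list covers all 10

Answer: 3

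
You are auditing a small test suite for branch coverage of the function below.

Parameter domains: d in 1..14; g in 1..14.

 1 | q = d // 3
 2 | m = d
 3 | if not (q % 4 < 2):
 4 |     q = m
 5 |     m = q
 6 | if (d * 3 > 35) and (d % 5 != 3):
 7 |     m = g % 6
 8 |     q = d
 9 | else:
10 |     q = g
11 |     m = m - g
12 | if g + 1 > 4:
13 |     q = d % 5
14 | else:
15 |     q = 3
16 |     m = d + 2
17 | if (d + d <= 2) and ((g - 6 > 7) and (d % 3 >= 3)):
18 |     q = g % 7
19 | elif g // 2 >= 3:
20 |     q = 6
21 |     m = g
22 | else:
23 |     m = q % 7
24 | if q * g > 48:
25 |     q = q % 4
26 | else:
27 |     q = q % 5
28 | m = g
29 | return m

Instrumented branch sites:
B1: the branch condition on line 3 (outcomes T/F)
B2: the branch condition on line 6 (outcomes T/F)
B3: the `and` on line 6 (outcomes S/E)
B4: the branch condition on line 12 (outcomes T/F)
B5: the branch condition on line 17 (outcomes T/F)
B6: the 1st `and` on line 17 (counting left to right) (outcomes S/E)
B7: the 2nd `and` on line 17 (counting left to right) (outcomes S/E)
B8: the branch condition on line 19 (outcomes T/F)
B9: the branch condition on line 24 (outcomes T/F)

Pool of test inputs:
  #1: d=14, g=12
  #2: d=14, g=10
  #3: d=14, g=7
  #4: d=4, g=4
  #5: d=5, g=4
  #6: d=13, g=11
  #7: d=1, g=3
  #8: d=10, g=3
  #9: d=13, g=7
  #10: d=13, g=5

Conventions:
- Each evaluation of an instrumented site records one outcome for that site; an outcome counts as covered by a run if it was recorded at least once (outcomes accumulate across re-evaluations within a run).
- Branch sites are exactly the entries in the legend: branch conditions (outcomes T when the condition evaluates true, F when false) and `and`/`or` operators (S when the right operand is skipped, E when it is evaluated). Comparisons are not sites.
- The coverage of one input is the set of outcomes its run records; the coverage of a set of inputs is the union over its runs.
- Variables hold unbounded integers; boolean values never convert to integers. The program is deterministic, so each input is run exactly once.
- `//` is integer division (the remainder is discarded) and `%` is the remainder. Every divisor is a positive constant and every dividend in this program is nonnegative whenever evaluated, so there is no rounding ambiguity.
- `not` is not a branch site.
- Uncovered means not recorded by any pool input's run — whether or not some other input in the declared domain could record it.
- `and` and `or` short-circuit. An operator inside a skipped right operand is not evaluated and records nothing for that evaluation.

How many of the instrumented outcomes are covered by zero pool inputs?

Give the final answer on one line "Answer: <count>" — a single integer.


input #1 (d=14, g=12): covers B1=F, B2=T, B3=E, B4=T, B5=F, B6=S, B8=T, B9=T
input #2 (d=14, g=10): covers B1=F, B2=T, B3=E, B4=T, B5=F, B6=S, B8=T, B9=T
input #3 (d=14, g=7): covers B1=F, B2=T, B3=E, B4=T, B5=F, B6=S, B8=T, B9=F
input #4 (d=4, g=4): covers B1=F, B2=F, B3=S, B4=T, B5=F, B6=S, B8=F, B9=F
input #5 (d=5, g=4): covers B1=F, B2=F, B3=S, B4=T, B5=F, B6=S, B8=F, B9=F
input #6 (d=13, g=11): covers B1=F, B2=F, B3=E, B4=T, B5=F, B6=S, B8=T, B9=T
input #7 (d=1, g=3): covers B1=F, B2=F, B3=S, B4=F, B5=F, B6=E, B7=S, B8=F, B9=F
input #8 (d=10, g=3): covers B1=T, B2=F, B3=S, B4=F, B5=F, B6=S, B8=F, B9=F
input #9 (d=13, g=7): covers B1=F, B2=F, B3=E, B4=T, B5=F, B6=S, B8=T, B9=F
input #10 (d=13, g=5): covers B1=F, B2=F, B3=E, B4=T, B5=F, B6=S, B8=F, B9=F
union over the pool: B1=T, B1=F, B2=T, B2=F, B3=S, B3=E, B4=T, B4=F, B5=F, B6=S, B6=E, B7=S, B8=T, B8=F, B9=T, B9=F
uncovered (2 of 18): B5=T, B7=E
Answer: 2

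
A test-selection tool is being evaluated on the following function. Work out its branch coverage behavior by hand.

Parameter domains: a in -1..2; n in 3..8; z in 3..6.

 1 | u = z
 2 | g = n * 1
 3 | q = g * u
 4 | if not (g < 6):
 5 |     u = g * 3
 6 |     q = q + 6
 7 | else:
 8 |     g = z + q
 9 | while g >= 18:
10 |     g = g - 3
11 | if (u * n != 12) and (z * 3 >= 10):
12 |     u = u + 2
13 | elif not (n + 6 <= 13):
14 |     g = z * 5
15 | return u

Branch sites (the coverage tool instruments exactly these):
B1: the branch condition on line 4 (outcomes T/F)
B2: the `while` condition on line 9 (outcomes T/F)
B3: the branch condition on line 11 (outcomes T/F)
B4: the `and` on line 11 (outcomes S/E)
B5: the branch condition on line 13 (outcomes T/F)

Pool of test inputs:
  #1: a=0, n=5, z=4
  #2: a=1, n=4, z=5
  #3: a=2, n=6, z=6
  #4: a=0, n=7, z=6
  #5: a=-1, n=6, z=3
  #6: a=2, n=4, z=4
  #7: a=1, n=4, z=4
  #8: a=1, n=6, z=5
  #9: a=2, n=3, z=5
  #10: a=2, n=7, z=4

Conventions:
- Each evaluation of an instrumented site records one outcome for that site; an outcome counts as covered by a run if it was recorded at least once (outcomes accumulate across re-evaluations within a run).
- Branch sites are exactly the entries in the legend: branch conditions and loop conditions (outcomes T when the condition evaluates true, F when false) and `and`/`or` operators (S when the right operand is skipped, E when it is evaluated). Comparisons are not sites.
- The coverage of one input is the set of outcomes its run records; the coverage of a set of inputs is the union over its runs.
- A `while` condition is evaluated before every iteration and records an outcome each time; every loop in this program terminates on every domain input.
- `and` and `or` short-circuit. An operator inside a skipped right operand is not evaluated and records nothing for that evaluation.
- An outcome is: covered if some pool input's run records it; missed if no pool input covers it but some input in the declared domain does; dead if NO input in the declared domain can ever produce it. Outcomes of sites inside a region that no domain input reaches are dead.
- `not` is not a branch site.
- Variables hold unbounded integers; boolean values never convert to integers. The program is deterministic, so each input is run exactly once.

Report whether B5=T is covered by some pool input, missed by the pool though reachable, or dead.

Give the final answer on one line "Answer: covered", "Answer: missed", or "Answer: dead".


no pool input records B5=T
but domain input (a=-1, n=8, z=3) does record it -> reachable, so missed
Answer: missed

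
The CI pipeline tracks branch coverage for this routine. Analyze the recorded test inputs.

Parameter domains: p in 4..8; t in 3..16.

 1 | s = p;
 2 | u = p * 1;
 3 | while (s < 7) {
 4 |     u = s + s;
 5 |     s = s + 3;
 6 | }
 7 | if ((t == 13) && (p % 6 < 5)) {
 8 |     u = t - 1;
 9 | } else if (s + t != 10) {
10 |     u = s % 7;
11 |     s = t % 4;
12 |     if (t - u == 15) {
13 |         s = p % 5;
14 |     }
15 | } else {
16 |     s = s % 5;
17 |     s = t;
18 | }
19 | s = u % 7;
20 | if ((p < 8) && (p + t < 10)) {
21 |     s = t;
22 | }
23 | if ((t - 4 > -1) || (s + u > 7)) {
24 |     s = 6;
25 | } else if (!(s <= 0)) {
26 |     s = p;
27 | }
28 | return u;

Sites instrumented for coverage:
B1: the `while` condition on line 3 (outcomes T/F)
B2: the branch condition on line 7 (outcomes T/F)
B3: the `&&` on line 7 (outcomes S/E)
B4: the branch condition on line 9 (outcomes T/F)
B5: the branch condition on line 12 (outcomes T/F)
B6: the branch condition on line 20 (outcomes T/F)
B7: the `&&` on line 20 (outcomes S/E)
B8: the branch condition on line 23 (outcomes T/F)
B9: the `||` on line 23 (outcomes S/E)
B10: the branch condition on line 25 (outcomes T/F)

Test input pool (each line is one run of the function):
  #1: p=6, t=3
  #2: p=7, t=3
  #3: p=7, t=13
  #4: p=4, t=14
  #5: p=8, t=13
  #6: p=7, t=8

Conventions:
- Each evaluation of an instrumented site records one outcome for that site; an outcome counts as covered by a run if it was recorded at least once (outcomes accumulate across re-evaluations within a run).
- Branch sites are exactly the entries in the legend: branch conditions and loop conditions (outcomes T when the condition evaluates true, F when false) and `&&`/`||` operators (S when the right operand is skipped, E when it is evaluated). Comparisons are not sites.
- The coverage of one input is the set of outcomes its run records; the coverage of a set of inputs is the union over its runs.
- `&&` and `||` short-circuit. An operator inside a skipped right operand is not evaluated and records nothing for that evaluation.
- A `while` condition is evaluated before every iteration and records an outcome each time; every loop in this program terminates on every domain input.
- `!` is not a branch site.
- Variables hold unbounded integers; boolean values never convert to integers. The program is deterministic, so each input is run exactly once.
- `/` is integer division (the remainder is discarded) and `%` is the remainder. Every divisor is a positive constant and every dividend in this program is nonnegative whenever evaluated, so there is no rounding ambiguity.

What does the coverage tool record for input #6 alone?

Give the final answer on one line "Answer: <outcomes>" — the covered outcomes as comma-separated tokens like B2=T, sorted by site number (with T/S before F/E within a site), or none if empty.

Tracing the run of input #6 (p=7, t=8):
  B1->F, B3->S, B2->F, B4->T, B5->F, B7->E, B6->F, B9->S, B8->T
collecting distinct outcomes: B1=F, B2=F, B3=S, B4=T, B5=F, B6=F, B7=E, B8=T, B9=S

Answer: B1=F, B2=F, B3=S, B4=T, B5=F, B6=F, B7=E, B8=T, B9=S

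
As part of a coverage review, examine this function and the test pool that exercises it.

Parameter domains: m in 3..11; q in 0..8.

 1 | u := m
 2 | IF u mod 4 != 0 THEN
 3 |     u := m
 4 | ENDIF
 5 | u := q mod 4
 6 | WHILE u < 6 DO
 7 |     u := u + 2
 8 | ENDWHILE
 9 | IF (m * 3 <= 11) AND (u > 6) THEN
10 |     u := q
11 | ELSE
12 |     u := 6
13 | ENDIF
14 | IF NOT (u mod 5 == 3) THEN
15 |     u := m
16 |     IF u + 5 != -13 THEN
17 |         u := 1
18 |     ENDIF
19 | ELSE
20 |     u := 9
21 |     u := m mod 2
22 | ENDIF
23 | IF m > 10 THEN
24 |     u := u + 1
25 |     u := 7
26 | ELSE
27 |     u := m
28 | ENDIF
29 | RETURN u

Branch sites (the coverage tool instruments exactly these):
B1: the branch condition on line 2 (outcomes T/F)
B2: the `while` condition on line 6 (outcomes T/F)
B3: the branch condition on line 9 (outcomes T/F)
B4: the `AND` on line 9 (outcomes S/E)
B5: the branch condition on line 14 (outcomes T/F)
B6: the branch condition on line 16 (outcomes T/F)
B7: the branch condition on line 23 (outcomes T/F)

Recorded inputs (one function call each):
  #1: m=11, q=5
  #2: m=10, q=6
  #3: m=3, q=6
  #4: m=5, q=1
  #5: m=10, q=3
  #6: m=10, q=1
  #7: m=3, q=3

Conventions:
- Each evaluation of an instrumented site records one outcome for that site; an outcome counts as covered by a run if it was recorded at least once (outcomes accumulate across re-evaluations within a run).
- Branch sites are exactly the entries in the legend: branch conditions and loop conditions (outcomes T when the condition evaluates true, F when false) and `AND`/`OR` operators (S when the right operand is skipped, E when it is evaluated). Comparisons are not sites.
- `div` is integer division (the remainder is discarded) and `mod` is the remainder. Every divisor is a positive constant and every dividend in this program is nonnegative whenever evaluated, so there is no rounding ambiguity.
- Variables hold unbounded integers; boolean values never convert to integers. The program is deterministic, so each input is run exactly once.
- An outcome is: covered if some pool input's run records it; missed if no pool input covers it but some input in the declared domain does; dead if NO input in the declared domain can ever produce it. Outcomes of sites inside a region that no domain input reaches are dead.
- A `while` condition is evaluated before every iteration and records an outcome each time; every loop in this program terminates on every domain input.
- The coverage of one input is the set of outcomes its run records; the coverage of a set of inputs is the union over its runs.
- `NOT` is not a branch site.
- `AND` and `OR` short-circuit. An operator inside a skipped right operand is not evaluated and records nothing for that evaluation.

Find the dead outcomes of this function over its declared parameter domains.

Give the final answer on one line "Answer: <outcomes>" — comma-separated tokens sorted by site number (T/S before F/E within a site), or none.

exhaustive pass over the 81-input domain:
  B6=F: never recorded by any domain input -> dead
  reachable outcomes have witnesses, e.g. B1=T (e.g. m=3, q=0), B1=F (e.g. m=4, q=0), B2=T (e.g. m=3, q=0), B2=F (e.g. m=3, q=0)

Answer: B6=F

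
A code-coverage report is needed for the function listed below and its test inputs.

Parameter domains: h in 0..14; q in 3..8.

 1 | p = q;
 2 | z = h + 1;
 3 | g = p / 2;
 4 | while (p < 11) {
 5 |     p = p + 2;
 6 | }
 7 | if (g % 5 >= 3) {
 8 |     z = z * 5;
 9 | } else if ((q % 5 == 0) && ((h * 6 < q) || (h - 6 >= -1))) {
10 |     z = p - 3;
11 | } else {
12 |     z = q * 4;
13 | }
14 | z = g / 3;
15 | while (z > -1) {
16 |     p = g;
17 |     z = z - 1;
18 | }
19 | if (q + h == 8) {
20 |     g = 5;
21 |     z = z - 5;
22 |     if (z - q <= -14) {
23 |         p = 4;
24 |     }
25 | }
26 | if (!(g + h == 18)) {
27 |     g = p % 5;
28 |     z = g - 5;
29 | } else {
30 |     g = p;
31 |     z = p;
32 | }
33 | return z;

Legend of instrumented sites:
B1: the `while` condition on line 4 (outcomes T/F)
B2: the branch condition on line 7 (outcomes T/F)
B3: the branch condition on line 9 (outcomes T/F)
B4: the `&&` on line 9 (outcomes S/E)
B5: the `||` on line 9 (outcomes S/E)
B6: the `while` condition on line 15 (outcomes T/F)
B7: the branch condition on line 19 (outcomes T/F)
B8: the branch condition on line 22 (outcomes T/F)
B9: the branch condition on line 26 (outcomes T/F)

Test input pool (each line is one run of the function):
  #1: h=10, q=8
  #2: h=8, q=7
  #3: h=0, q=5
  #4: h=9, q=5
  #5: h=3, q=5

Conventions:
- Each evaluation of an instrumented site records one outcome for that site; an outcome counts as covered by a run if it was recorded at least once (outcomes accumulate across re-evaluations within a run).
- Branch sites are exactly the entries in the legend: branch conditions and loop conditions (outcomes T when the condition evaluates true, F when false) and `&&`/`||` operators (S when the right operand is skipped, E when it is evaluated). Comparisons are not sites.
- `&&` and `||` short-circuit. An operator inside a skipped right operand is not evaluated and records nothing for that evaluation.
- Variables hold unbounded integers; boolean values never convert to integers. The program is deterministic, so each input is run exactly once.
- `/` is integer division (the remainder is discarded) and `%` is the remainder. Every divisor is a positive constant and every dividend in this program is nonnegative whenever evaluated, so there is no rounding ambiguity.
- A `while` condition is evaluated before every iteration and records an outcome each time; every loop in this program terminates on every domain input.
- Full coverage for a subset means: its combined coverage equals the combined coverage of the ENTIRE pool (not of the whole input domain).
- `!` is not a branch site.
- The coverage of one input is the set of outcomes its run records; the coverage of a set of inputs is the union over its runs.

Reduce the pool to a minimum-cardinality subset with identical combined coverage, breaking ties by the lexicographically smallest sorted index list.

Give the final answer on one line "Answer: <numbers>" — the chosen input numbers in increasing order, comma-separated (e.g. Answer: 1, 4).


input #1 (h=10, q=8): events B1->T, B1->T, B1->F, B2->T, B6->T, B6->T, B6->F, B7->F, B9->T; covers B1=T, B1=F, B2=T, B6=T, B6=F, B7=F, B9=T
input #2 (h=8, q=7): events B1->T, B1->T, B1->F, B2->T, B6->T, B6->T, B6->F, B7->F, B9->T; covers B1=T, B1=F, B2=T, B6=T, B6=F, B7=F, B9=T
input #3 (h=0, q=5): events B1->T, B1->T, B1->T, B1->F, B2->F, B4->E, B5->S, B3->T, B6->T, B6->F, B7->F, B9->T; covers B1=T, B1=F, B2=F, B3=T, B4=E, B5=S, B6=T, B6=F, B7=F, B9=T
input #4 (h=9, q=5): events B1->T, B1->T, B1->T, B1->F, B2->F, B4->E, B5->E, B3->T, B6->T, B6->F, B7->F, B9->T; covers B1=T, B1=F, B2=F, B3=T, B4=E, B5=E, B6=T, B6=F, B7=F, B9=T
input #5 (h=3, q=5): events B1->T, B1->T, B1->T, B1->F, B2->F, B4->E, B5->E, B3->F, B6->T, B6->F, B7->T, B8->F, B9->T; covers B1=T, B1=F, B2=F, B3=F, B4=E, B5=E, B6=T, B6=F, B7=T, B8=F, B9=T
pool-wide coverage (15 outcomes): B1=T, B1=F, B2=T, B2=F, B3=T, B3=F, B4=E, B5=S, B5=E, B6=T, B6=F, B7=T, B7=F, B8=F, B9=T
checked all size-1 subsets: none covers 15 outcomes (max 11/15)
checked all size-2 subsets: none covers 15 outcomes (max 14/15)
the canonical winner is {1, 3, 5}: size 3, full 15-outcome coverage, earliest index list among size-3 covers
Answer: 1, 3, 5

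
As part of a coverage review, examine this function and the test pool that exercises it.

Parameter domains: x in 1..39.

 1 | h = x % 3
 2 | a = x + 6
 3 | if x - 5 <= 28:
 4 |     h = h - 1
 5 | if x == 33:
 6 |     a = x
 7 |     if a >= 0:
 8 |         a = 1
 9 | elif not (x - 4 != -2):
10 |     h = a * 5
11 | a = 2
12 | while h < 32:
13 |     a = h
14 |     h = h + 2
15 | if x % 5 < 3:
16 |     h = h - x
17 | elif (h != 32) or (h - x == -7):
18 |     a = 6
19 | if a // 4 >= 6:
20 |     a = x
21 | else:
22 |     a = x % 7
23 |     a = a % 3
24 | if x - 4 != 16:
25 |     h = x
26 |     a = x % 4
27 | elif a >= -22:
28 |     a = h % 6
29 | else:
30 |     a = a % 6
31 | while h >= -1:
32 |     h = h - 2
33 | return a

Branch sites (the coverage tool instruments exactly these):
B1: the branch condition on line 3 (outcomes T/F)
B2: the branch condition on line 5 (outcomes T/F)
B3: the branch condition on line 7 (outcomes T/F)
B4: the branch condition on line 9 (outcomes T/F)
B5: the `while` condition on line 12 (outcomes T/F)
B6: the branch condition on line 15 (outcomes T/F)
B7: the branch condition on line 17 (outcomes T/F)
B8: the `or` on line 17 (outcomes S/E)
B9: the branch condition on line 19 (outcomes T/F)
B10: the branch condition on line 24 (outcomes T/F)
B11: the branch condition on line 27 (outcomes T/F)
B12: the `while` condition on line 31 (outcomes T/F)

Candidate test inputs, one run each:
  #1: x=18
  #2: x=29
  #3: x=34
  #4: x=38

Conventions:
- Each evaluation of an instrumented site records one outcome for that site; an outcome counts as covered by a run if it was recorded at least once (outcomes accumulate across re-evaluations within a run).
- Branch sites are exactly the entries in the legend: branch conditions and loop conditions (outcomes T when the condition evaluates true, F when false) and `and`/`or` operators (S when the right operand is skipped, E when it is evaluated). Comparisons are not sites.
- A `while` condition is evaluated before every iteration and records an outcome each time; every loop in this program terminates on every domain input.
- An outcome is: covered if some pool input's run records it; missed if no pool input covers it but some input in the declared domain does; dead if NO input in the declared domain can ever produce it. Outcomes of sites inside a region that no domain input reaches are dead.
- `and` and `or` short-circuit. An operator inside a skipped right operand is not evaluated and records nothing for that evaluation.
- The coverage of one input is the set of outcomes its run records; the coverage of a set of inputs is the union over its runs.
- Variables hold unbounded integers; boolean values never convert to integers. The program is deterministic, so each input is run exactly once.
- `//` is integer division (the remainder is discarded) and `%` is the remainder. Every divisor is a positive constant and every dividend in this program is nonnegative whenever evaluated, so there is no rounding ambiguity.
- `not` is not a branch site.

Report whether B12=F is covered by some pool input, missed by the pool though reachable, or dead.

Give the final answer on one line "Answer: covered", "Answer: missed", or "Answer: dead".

B12=F is recorded by pool input(s) 1, 2, 3, 4 -> covered

Answer: covered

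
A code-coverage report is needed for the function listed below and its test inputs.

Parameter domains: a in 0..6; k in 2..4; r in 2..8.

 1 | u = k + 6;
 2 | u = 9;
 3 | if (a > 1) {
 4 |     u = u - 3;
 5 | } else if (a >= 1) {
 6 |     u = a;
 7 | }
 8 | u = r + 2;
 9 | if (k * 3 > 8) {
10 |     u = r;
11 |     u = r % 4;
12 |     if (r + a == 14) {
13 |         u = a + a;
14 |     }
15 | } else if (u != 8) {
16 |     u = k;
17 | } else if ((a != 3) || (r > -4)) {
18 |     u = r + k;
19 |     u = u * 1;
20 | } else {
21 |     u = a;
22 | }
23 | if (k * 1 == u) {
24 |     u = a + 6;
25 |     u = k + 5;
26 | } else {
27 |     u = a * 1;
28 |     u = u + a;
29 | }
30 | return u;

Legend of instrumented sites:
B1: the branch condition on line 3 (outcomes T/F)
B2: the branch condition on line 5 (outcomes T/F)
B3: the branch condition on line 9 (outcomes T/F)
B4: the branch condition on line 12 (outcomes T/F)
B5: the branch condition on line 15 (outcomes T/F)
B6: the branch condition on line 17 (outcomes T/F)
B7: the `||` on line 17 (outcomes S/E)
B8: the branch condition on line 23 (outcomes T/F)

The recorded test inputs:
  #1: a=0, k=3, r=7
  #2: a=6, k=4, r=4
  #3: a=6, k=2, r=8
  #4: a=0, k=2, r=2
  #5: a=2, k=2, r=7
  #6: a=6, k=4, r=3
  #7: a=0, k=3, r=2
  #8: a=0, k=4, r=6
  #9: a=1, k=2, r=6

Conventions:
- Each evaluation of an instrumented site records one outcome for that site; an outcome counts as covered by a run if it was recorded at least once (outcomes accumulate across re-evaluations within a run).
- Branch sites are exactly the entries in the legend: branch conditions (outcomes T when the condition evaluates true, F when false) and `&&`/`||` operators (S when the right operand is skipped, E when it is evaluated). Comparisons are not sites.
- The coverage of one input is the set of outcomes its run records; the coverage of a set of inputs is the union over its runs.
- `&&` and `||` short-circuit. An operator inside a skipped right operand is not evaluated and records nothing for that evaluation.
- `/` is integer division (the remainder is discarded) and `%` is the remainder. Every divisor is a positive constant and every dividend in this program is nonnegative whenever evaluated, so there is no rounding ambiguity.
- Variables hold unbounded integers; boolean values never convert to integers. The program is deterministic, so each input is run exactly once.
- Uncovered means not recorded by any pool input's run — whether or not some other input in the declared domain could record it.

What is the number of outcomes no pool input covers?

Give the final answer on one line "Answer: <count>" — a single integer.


input #1, a=0, k=3, r=7: outcomes B1=F, B2=F, B3=T, B4=F, B8=T
input #2, a=6, k=4, r=4: outcomes B1=T, B3=T, B4=F, B8=F
input #3, a=6, k=2, r=8: outcomes B1=T, B3=F, B5=T, B8=T
input #4, a=0, k=2, r=2: outcomes B1=F, B2=F, B3=F, B5=T, B8=T
input #5, a=2, k=2, r=7: outcomes B1=T, B3=F, B5=T, B8=T
input #6, a=6, k=4, r=3: outcomes B1=T, B3=T, B4=F, B8=F
input #7, a=0, k=3, r=2: outcomes B1=F, B2=F, B3=T, B4=F, B8=F
input #8, a=0, k=4, r=6: outcomes B1=F, B2=F, B3=T, B4=F, B8=F
input #9, a=1, k=2, r=6: outcomes B1=F, B2=T, B3=F, B5=F, B6=T, B7=S, B8=F
union over the pool: B1=T, B1=F, B2=T, B2=F, B3=T, B3=F, B4=F, B5=T, B5=F, B6=T, B7=S, B8=T, B8=F
uncovered (3 of 16): B4=T, B6=F, B7=E
Answer: 3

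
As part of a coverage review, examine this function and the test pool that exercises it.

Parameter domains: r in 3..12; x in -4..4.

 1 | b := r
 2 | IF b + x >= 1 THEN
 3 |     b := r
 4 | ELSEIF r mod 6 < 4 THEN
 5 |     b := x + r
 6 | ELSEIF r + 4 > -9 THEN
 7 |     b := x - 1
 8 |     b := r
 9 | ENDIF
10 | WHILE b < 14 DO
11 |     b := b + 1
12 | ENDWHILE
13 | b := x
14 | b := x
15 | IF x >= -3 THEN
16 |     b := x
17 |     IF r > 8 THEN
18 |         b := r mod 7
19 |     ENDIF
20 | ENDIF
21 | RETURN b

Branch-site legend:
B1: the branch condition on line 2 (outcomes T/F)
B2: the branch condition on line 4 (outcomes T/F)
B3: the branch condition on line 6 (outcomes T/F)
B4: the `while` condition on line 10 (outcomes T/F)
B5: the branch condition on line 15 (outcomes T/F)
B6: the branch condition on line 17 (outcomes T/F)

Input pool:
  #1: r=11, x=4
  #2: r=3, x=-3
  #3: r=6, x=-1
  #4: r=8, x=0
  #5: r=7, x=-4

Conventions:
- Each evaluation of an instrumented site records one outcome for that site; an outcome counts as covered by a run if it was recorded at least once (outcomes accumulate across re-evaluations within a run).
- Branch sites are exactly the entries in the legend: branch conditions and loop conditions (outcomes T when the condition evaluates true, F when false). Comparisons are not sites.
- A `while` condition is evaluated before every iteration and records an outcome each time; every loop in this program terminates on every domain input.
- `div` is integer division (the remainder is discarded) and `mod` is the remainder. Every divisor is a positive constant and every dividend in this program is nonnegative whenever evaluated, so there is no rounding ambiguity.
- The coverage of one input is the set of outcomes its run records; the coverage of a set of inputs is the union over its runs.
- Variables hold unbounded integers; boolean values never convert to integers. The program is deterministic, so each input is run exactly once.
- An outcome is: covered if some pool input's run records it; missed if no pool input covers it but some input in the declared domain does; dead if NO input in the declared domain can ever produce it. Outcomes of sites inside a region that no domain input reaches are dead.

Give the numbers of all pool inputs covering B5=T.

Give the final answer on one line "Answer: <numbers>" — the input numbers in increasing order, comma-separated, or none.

input #1 (r=11, x=4): records B5=T
input #2 (r=3, x=-3): records B5=T
input #3 (r=6, x=-1): records B5=T
input #4 (r=8, x=0): records B5=T
input #5 (r=7, x=-4): does not record B5=T

Answer: 1, 2, 3, 4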